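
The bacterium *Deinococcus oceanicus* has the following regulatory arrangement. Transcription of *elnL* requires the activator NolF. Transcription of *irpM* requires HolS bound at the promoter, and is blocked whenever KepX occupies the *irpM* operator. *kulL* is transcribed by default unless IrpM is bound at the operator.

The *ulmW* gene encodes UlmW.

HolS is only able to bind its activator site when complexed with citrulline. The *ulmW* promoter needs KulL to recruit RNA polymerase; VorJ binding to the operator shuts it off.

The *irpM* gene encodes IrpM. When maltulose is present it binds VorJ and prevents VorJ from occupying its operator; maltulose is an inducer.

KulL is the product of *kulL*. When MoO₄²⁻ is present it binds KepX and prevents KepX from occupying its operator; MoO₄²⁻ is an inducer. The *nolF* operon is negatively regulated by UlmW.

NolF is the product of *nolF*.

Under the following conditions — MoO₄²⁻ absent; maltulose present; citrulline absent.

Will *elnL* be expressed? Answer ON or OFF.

OFF

Citrulline is absent, so HolS is inactive.
MoO₄²⁻ is absent, so KepX is active.
With repressor KepX bound, *irpM* is not transcribed.
So IrpM is not produced.
With no repressor bound, *kulL* is transcribed.
So KulL is produced and active.
Maltulose is present, so VorJ is inactive.
No repressor is bound and KulL is active, so *ulmW* is transcribed.
So UlmW is produced and active.
With repressor UlmW bound, *nolF* is not transcribed.
So NolF is not produced.
Required activator NolF is absent, so *elnL* is not transcribed.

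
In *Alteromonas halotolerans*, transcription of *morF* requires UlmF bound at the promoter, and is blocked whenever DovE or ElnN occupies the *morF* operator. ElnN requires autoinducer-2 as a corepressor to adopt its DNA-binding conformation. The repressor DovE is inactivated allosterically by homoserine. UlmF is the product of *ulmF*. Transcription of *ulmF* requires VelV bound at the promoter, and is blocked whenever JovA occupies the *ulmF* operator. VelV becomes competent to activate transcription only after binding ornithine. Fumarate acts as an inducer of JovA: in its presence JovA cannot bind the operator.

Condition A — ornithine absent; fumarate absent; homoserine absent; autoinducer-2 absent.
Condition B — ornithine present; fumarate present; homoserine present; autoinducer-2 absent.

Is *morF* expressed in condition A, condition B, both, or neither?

B only

Condition A:
Ornithine is absent, so VelV is inactive.
Fumarate is absent, so JovA is active.
With repressor JovA bound, *ulmF* is not transcribed.
So UlmF is not produced.
Homoserine is absent, so DovE is active.
Autoinducer-2 is absent, so ElnN is inactive.
With repressor DovE bound, *morF* is not transcribed.
→ *morF* is OFF in A.
Condition B:
Ornithine is present, so VelV is active.
Fumarate is present, so JovA is inactive.
No repressor is bound and VelV is active, so *ulmF* is transcribed.
So UlmF is produced and active.
Homoserine is present, so DovE is inactive.
Autoinducer-2 is absent, so ElnN is inactive.
No repressor is bound and UlmF is active, so *morF* is transcribed.
→ *morF* is ON in B.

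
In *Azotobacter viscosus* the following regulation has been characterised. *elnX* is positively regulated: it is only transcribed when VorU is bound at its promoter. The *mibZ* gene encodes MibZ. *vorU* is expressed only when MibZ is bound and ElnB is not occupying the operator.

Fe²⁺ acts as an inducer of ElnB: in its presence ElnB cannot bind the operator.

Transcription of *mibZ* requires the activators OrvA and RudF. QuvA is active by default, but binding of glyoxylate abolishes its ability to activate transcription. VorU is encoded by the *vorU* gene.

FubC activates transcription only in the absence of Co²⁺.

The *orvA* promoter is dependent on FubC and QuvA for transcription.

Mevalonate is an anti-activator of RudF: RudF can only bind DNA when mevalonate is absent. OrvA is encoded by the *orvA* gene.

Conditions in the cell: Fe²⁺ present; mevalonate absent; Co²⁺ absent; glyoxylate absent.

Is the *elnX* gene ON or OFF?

ON

Co²⁺ is absent, so FubC is active.
Glyoxylate is absent, so QuvA is active.
No repressor is bound and FubC and QuvA are active, so *orvA* is transcribed.
So OrvA is produced and active.
Mevalonate is absent, so RudF is active.
No repressor is bound and OrvA and RudF are active, so *mibZ* is transcribed.
So MibZ is produced and active.
Fe²⁺ is present, so ElnB is inactive.
No repressor is bound and MibZ is active, so *vorU* is transcribed.
So VorU is produced and active.
No repressor is bound and VorU is active, so *elnX* is transcribed.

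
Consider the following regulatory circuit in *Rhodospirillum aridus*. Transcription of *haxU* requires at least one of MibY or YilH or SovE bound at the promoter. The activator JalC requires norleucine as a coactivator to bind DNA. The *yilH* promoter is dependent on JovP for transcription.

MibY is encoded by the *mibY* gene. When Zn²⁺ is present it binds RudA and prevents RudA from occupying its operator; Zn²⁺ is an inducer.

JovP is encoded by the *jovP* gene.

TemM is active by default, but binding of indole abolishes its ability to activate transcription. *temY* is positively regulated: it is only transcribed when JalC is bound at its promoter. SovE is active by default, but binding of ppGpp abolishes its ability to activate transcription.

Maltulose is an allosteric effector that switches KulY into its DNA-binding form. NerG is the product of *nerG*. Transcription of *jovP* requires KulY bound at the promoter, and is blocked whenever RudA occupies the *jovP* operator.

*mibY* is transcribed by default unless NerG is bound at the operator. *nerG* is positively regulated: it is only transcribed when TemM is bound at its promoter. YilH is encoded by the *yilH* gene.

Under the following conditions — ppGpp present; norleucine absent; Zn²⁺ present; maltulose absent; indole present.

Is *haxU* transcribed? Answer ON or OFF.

Indole is present, so TemM is inactive.
Required activator TemM is absent, so *nerG* is not transcribed.
So NerG is not produced.
With no repressor bound, *mibY* is transcribed.
So MibY is produced and active.
Maltulose is absent, so KulY is inactive.
Zn²⁺ is present, so RudA is inactive.
Required activator KulY is absent, so *jovP* is not transcribed.
So JovP is not produced.
Required activator JovP is absent, so *yilH* is not transcribed.
So YilH is not produced.
ppGpp is present, so SovE is inactive.
Activator MibY is present, so *haxU* is transcribed.

ON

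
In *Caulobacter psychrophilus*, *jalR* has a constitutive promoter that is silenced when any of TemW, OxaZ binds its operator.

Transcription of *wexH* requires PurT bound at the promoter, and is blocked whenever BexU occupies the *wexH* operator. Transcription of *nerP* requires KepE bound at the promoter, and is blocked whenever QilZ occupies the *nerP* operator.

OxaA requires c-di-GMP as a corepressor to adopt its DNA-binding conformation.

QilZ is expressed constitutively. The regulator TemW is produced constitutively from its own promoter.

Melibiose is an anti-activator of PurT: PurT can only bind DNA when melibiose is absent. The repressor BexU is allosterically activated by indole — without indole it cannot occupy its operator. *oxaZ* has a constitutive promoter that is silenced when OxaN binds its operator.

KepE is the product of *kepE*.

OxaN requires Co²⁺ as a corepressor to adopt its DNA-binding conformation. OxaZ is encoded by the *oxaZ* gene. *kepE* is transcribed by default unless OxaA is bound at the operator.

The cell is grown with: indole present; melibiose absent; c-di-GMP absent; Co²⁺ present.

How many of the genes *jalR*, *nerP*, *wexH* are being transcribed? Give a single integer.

0

TemW is produced constitutively and is active.
Co²⁺ is present, so OxaN is active.
With repressor OxaN bound, *oxaZ* is not transcribed.
So OxaZ is not produced.
With repressor TemW bound, *jalR* is not transcribed.
→ *jalR* is OFF.
QilZ is produced constitutively and is active.
c-di-GMP is absent, so OxaA is inactive.
With no repressor bound, *kepE* is transcribed.
So KepE is produced and active.
With repressor QilZ bound, *nerP* is not transcribed.
→ *nerP* is OFF.
Indole is present, so BexU is active.
Melibiose is absent, so PurT is active.
With repressor BexU bound, *wexH* is not transcribed.
→ *wexH* is OFF.
0 of the 3 genes are transcribed.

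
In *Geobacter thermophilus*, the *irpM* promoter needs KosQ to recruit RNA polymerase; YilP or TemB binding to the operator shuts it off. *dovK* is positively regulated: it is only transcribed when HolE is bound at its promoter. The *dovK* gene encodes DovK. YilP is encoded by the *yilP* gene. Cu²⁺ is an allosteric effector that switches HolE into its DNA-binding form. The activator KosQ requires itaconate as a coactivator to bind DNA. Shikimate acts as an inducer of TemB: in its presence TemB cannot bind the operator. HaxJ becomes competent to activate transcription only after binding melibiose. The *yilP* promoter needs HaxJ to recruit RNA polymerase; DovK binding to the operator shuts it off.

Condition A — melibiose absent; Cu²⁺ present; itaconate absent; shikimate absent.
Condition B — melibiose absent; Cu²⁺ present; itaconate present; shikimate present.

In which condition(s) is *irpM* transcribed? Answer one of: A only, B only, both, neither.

Condition A:
Melibiose is absent, so HaxJ is inactive.
Cu²⁺ is present, so HolE is active.
No repressor is bound and HolE is active, so *dovK* is transcribed.
So DovK is produced and active.
With repressor DovK bound, *yilP* is not transcribed.
So YilP is not produced.
Itaconate is absent, so KosQ is inactive.
Shikimate is absent, so TemB is active.
With repressor TemB bound, *irpM* is not transcribed.
→ *irpM* is OFF in A.
Condition B:
Melibiose is absent, so HaxJ is inactive.
Cu²⁺ is present, so HolE is active.
No repressor is bound and HolE is active, so *dovK* is transcribed.
So DovK is produced and active.
With repressor DovK bound, *yilP* is not transcribed.
So YilP is not produced.
Itaconate is present, so KosQ is active.
Shikimate is present, so TemB is inactive.
No repressor is bound and KosQ is active, so *irpM* is transcribed.
→ *irpM* is ON in B.

B only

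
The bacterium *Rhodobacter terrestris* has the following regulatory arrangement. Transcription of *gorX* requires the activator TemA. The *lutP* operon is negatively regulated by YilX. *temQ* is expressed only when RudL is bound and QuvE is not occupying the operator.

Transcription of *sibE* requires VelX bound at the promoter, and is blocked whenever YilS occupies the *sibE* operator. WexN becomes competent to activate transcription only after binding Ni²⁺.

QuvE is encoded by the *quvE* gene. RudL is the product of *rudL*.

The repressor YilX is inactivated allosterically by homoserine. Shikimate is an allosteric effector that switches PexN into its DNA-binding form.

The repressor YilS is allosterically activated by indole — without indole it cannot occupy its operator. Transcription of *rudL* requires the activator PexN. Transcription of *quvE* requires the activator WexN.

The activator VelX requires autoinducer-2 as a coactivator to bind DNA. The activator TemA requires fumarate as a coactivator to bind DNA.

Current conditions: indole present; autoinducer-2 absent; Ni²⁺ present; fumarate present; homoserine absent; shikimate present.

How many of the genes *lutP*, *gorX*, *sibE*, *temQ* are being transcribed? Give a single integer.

1

Homoserine is absent, so YilX is active.
With repressor YilX bound, *lutP* is not transcribed.
→ *lutP* is OFF.
Fumarate is present, so TemA is active.
No repressor is bound and TemA is active, so *gorX* is transcribed.
→ *gorX* is ON.
Autoinducer-2 is absent, so VelX is inactive.
Indole is present, so YilS is active.
With repressor YilS bound, *sibE* is not transcribed.
→ *sibE* is OFF.
Shikimate is present, so PexN is active.
No repressor is bound and PexN is active, so *rudL* is transcribed.
So RudL is produced and active.
Ni²⁺ is present, so WexN is active.
No repressor is bound and WexN is active, so *quvE* is transcribed.
So QuvE is produced and active.
With repressor QuvE bound, *temQ* is not transcribed.
→ *temQ* is OFF.
1 of the 4 genes is transcribed.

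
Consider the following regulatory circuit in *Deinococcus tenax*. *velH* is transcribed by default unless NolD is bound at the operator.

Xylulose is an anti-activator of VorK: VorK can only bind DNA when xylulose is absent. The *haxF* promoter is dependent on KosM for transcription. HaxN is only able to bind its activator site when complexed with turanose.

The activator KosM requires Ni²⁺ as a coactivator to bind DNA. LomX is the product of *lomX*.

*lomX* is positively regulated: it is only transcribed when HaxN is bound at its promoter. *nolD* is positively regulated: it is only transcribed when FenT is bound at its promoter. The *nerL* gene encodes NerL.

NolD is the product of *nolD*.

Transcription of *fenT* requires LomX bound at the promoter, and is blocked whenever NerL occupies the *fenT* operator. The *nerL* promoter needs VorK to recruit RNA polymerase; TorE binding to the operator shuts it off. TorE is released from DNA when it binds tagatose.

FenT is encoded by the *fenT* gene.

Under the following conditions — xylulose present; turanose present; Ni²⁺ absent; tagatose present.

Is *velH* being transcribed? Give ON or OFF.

OFF

Xylulose is present, so VorK is inactive.
Tagatose is present, so TorE is inactive.
Required activator VorK is absent, so *nerL* is not transcribed.
So NerL is not produced.
Turanose is present, so HaxN is active.
No repressor is bound and HaxN is active, so *lomX* is transcribed.
So LomX is produced and active.
No repressor is bound and LomX is active, so *fenT* is transcribed.
So FenT is produced and active.
No repressor is bound and FenT is active, so *nolD* is transcribed.
So NolD is produced and active.
With repressor NolD bound, *velH* is not transcribed.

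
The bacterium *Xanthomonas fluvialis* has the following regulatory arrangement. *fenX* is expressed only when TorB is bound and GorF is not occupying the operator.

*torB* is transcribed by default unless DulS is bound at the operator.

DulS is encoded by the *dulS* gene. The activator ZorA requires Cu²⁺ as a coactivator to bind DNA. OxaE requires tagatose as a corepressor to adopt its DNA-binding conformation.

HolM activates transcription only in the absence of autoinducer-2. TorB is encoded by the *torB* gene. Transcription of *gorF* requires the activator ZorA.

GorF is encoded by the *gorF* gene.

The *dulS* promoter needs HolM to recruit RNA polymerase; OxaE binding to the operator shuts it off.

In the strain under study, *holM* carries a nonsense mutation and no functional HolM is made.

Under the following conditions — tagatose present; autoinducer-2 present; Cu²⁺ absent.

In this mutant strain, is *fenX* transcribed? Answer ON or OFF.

HolM is non-functional in this strain, so it has no effect.
Tagatose is present, so OxaE is active.
With repressor OxaE bound, *dulS* is not transcribed.
So DulS is not produced.
With no repressor bound, *torB* is transcribed.
So TorB is produced and active.
Cu²⁺ is absent, so ZorA is inactive.
Required activator ZorA is absent, so *gorF* is not transcribed.
So GorF is not produced.
No repressor is bound and TorB is active, so *fenX* is transcribed.

ON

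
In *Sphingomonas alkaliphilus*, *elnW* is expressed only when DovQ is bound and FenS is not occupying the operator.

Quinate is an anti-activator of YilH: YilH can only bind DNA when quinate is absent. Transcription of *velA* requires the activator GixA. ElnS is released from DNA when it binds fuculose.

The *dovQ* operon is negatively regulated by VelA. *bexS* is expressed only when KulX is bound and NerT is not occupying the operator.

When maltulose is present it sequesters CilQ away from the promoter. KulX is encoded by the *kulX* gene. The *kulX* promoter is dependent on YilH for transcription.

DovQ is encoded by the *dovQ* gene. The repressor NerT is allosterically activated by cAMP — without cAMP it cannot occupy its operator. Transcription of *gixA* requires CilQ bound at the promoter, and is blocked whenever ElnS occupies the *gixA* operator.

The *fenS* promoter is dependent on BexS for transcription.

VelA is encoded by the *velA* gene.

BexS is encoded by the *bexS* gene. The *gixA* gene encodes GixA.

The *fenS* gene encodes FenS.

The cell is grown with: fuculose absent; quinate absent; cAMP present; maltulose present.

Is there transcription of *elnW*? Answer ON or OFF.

ON

Fuculose is absent, so ElnS is active.
Maltulose is present, so CilQ is inactive.
With repressor ElnS bound, *gixA* is not transcribed.
So GixA is not produced.
Required activator GixA is absent, so *velA* is not transcribed.
So VelA is not produced.
With no repressor bound, *dovQ* is transcribed.
So DovQ is produced and active.
cAMP is present, so NerT is active.
Quinate is absent, so YilH is active.
No repressor is bound and YilH is active, so *kulX* is transcribed.
So KulX is produced and active.
With repressor NerT bound, *bexS* is not transcribed.
So BexS is not produced.
Required activator BexS is absent, so *fenS* is not transcribed.
So FenS is not produced.
No repressor is bound and DovQ is active, so *elnW* is transcribed.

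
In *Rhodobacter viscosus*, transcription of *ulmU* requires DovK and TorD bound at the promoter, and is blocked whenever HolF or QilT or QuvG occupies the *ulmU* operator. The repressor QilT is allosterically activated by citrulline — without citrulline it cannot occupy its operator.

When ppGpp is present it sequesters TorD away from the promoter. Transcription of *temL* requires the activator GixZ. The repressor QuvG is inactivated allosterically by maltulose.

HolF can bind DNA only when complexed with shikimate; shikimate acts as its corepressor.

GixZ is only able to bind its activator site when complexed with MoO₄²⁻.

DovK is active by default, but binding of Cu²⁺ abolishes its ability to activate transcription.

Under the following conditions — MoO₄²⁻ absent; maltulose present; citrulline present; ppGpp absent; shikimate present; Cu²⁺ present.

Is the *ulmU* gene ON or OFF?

OFF

Shikimate is present, so HolF is active.
Cu²⁺ is present, so DovK is inactive.
Citrulline is present, so QilT is active.
Maltulose is present, so QuvG is inactive.
ppGpp is absent, so TorD is active.
With repressor HolF bound, *ulmU* is not transcribed.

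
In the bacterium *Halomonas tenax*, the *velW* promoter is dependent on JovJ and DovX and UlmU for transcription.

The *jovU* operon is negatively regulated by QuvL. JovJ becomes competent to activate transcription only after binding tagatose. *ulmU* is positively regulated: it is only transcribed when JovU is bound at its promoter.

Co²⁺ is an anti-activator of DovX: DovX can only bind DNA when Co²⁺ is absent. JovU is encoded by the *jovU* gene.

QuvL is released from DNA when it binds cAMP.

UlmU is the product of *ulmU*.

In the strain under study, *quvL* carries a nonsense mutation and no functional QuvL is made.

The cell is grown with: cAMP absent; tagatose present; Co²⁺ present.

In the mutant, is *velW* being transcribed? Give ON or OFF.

OFF

Tagatose is present, so JovJ is active.
Co²⁺ is present, so DovX is inactive.
QuvL is non-functional in this strain, so it has no effect.
With no repressor bound, *jovU* is transcribed.
So JovU is produced and active.
No repressor is bound and JovU is active, so *ulmU* is transcribed.
So UlmU is produced and active.
Required activator DovX is absent, so *velW* is not transcribed.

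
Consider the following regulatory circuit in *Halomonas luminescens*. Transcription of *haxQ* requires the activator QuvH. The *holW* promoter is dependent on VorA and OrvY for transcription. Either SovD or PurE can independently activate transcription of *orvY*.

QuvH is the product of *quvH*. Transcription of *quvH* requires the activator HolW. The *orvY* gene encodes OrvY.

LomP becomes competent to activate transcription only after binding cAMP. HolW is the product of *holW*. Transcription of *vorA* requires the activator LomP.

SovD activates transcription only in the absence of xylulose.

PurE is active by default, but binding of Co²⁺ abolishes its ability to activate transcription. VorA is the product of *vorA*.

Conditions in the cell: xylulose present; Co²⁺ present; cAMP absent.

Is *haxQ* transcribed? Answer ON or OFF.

cAMP is absent, so LomP is inactive.
Required activator LomP is absent, so *vorA* is not transcribed.
So VorA is not produced.
Xylulose is present, so SovD is inactive.
Co²⁺ is present, so PurE is inactive.
No activator is available at the *orvY* promoter, so *orvY* is not transcribed.
So OrvY is not produced.
Required activator VorA is absent, so *holW* is not transcribed.
So HolW is not produced.
Required activator HolW is absent, so *quvH* is not transcribed.
So QuvH is not produced.
Required activator QuvH is absent, so *haxQ* is not transcribed.

OFF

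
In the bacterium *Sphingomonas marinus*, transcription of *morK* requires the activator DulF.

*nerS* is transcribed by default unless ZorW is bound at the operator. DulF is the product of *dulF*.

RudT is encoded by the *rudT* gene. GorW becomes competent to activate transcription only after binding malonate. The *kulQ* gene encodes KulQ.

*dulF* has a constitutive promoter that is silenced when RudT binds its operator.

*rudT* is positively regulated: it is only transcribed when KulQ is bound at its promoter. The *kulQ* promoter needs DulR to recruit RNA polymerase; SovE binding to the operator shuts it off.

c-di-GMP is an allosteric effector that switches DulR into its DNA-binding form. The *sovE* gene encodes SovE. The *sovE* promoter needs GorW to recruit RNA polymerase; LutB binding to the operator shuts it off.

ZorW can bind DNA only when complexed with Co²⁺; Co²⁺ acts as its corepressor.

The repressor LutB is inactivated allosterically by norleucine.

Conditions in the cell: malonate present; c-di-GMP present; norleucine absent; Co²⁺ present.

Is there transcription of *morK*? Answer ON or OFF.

OFF

Norleucine is absent, so LutB is active.
Malonate is present, so GorW is active.
With repressor LutB bound, *sovE* is not transcribed.
So SovE is not produced.
c-di-GMP is present, so DulR is active.
No repressor is bound and DulR is active, so *kulQ* is transcribed.
So KulQ is produced and active.
No repressor is bound and KulQ is active, so *rudT* is transcribed.
So RudT is produced and active.
With repressor RudT bound, *dulF* is not transcribed.
So DulF is not produced.
Required activator DulF is absent, so *morK* is not transcribed.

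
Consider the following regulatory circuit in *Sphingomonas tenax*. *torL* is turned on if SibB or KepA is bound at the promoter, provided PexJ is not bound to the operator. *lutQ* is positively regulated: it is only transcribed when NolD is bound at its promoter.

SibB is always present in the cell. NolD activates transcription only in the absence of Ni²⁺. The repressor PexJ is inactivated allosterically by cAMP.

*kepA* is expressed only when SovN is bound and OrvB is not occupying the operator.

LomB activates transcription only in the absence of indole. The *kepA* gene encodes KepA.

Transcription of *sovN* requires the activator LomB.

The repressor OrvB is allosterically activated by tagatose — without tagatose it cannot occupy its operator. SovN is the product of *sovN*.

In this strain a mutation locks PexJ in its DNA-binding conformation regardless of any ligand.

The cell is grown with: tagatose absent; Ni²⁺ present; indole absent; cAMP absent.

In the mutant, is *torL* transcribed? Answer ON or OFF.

SibB is produced constitutively and is active.
Indole is absent, so LomB is active.
No repressor is bound and LomB is active, so *sovN* is transcribed.
So SovN is produced and active.
Tagatose is absent, so OrvB is inactive.
No repressor is bound and SovN is active, so *kepA* is transcribed.
So KepA is produced and active.
PexJ is constitutively active in this strain.
With repressor PexJ bound, *torL* is not transcribed.

OFF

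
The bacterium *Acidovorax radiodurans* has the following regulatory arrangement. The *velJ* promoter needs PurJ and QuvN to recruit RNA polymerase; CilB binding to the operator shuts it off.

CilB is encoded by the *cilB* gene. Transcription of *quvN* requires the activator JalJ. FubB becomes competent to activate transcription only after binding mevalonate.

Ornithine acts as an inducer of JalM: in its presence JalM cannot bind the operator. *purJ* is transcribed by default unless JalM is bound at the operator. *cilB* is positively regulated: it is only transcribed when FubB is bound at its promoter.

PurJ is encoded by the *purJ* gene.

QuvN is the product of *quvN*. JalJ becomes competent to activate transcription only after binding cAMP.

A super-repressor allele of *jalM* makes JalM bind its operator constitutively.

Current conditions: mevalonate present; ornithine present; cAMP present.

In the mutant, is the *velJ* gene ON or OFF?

OFF

JalM is constitutively active in this strain.
With repressor JalM bound, *purJ* is not transcribed.
So PurJ is not produced.
cAMP is present, so JalJ is active.
No repressor is bound and JalJ is active, so *quvN* is transcribed.
So QuvN is produced and active.
Mevalonate is present, so FubB is active.
No repressor is bound and FubB is active, so *cilB* is transcribed.
So CilB is produced and active.
With repressor CilB bound, *velJ* is not transcribed.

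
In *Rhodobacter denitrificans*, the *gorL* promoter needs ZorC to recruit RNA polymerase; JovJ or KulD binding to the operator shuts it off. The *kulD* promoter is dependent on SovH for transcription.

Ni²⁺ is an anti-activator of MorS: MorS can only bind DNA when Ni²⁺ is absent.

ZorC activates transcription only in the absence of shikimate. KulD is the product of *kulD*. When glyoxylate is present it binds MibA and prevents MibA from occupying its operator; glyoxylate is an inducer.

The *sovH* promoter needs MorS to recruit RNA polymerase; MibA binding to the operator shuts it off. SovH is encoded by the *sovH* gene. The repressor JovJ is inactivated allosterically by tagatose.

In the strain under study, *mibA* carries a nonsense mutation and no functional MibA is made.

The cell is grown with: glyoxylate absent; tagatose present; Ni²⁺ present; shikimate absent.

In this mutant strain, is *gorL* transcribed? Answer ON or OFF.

ON

Tagatose is present, so JovJ is inactive.
Shikimate is absent, so ZorC is active.
MibA is non-functional in this strain, so it has no effect.
Ni²⁺ is present, so MorS is inactive.
Required activator MorS is absent, so *sovH* is not transcribed.
So SovH is not produced.
Required activator SovH is absent, so *kulD* is not transcribed.
So KulD is not produced.
No repressor is bound and ZorC is active, so *gorL* is transcribed.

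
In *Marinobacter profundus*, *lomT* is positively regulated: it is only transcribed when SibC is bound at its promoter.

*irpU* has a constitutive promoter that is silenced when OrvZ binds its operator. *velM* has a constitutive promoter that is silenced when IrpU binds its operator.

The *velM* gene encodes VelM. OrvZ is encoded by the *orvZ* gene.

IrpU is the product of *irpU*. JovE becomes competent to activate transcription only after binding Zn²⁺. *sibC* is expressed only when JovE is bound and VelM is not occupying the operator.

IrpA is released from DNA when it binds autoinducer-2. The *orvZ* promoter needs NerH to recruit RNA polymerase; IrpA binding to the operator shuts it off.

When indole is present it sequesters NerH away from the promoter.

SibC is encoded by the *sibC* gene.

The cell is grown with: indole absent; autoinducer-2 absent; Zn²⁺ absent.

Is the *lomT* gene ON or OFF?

OFF

Indole is absent, so NerH is active.
Autoinducer-2 is absent, so IrpA is active.
With repressor IrpA bound, *orvZ* is not transcribed.
So OrvZ is not produced.
With no repressor bound, *irpU* is transcribed.
So IrpU is produced and active.
With repressor IrpU bound, *velM* is not transcribed.
So VelM is not produced.
Zn²⁺ is absent, so JovE is inactive.
Required activator JovE is absent, so *sibC* is not transcribed.
So SibC is not produced.
Required activator SibC is absent, so *lomT* is not transcribed.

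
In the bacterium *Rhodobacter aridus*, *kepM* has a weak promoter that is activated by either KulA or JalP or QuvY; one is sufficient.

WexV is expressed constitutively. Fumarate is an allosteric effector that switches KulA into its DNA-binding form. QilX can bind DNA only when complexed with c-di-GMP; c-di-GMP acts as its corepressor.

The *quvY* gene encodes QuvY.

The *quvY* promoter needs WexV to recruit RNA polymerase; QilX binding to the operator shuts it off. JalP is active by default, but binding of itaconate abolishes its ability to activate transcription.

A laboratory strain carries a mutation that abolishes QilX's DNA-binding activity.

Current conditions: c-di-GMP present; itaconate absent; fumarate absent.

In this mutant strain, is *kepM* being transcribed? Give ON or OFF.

Fumarate is absent, so KulA is inactive.
Itaconate is absent, so JalP is active.
WexV is produced constitutively and is active.
QilX is non-functional in this strain, so it has no effect.
No repressor is bound and WexV is active, so *quvY* is transcribed.
So QuvY is produced and active.
Activator JalP is present, so *kepM* is transcribed.

ON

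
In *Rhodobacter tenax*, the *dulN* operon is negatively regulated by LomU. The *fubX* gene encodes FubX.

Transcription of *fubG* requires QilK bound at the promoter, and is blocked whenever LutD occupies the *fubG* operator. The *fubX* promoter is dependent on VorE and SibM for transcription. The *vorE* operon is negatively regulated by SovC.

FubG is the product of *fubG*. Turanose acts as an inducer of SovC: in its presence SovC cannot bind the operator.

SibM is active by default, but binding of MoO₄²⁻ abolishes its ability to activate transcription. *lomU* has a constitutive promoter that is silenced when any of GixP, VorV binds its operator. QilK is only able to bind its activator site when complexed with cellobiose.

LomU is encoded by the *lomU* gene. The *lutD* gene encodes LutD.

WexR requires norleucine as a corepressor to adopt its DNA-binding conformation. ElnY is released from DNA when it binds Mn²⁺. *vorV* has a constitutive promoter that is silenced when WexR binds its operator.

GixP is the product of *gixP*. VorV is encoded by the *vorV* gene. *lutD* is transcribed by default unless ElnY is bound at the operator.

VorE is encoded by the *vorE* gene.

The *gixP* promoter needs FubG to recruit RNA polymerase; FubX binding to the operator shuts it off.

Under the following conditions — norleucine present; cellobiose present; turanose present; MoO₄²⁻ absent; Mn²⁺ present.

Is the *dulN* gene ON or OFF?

Turanose is present, so SovC is inactive.
With no repressor bound, *vorE* is transcribed.
So VorE is produced and active.
MoO₄²⁻ is absent, so SibM is active.
No repressor is bound and VorE and SibM are active, so *fubX* is transcribed.
So FubX is produced and active.
Cellobiose is present, so QilK is active.
Mn²⁺ is present, so ElnY is inactive.
With no repressor bound, *lutD* is transcribed.
So LutD is produced and active.
With repressor LutD bound, *fubG* is not transcribed.
So FubG is not produced.
With repressor FubX bound, *gixP* is not transcribed.
So GixP is not produced.
Norleucine is present, so WexR is active.
With repressor WexR bound, *vorV* is not transcribed.
So VorV is not produced.
With no repressor bound, *lomU* is transcribed.
So LomU is produced and active.
With repressor LomU bound, *dulN* is not transcribed.

OFF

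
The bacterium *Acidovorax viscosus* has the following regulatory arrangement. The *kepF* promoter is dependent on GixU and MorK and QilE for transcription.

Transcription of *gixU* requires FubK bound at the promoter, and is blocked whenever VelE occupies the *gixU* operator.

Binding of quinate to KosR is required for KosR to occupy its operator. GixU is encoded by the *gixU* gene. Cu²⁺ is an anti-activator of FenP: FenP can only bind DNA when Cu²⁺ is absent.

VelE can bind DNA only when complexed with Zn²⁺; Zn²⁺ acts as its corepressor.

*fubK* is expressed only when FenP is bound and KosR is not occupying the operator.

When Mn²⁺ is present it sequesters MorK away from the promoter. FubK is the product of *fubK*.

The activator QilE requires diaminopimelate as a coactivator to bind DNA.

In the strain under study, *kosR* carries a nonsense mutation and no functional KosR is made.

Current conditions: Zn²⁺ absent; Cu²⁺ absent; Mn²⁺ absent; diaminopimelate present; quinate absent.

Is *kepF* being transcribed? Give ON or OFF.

ON

KosR is non-functional in this strain, so it has no effect.
Cu²⁺ is absent, so FenP is active.
No repressor is bound and FenP is active, so *fubK* is transcribed.
So FubK is produced and active.
Zn²⁺ is absent, so VelE is inactive.
No repressor is bound and FubK is active, so *gixU* is transcribed.
So GixU is produced and active.
Mn²⁺ is absent, so MorK is active.
Diaminopimelate is present, so QilE is active.
No repressor is bound and GixU and MorK and QilE are active, so *kepF* is transcribed.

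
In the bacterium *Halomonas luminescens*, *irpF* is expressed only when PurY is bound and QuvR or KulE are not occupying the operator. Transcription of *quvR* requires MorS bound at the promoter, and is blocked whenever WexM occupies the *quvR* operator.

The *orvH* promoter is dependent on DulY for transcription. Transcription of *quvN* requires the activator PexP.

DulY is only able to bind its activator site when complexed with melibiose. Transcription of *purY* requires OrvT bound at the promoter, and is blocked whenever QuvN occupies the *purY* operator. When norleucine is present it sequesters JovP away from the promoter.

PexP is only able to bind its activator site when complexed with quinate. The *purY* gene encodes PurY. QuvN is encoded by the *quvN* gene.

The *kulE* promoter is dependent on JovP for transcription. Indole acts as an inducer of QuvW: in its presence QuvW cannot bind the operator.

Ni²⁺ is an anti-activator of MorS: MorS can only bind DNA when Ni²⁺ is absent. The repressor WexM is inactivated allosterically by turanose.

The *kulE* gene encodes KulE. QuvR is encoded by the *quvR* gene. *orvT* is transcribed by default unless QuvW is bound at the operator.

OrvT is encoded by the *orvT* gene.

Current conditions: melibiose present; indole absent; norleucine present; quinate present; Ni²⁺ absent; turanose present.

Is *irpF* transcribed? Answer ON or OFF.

OFF

Indole is absent, so QuvW is active.
With repressor QuvW bound, *orvT* is not transcribed.
So OrvT is not produced.
Quinate is present, so PexP is active.
No repressor is bound and PexP is active, so *quvN* is transcribed.
So QuvN is produced and active.
With repressor QuvN bound, *purY* is not transcribed.
So PurY is not produced.
Ni²⁺ is absent, so MorS is active.
Turanose is present, so WexM is inactive.
No repressor is bound and MorS is active, so *quvR* is transcribed.
So QuvR is produced and active.
Norleucine is present, so JovP is inactive.
Required activator JovP is absent, so *kulE* is not transcribed.
So KulE is not produced.
With repressor QuvR bound, *irpF* is not transcribed.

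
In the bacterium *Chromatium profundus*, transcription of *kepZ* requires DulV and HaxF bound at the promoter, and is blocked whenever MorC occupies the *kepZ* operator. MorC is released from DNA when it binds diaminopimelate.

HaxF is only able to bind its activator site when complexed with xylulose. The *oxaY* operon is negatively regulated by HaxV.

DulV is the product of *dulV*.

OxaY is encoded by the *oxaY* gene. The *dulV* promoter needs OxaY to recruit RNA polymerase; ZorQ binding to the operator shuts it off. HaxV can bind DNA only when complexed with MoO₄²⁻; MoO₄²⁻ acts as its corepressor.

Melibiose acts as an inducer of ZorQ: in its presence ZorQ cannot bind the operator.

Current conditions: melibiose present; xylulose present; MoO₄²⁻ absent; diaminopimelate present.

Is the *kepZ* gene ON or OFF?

ON

Melibiose is present, so ZorQ is inactive.
MoO₄²⁻ is absent, so HaxV is inactive.
With no repressor bound, *oxaY* is transcribed.
So OxaY is produced and active.
No repressor is bound and OxaY is active, so *dulV* is transcribed.
So DulV is produced and active.
Diaminopimelate is present, so MorC is inactive.
Xylulose is present, so HaxF is active.
No repressor is bound and DulV and HaxF are active, so *kepZ* is transcribed.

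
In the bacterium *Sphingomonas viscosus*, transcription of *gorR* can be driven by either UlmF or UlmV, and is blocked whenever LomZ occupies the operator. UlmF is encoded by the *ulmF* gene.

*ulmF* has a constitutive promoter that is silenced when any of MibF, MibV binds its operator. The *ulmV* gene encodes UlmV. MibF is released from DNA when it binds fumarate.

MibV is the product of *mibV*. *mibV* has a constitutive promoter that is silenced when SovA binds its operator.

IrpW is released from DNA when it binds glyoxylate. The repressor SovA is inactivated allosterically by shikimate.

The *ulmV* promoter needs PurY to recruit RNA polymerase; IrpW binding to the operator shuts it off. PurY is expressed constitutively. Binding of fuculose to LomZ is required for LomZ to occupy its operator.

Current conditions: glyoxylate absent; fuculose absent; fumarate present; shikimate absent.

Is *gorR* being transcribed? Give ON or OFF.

ON

Fumarate is present, so MibF is inactive.
Shikimate is absent, so SovA is active.
With repressor SovA bound, *mibV* is not transcribed.
So MibV is not produced.
With no repressor bound, *ulmF* is transcribed.
So UlmF is produced and active.
Glyoxylate is absent, so IrpW is active.
PurY is produced constitutively and is active.
With repressor IrpW bound, *ulmV* is not transcribed.
So UlmV is not produced.
Fuculose is absent, so LomZ is inactive.
Activator UlmF is present, so *gorR* is transcribed.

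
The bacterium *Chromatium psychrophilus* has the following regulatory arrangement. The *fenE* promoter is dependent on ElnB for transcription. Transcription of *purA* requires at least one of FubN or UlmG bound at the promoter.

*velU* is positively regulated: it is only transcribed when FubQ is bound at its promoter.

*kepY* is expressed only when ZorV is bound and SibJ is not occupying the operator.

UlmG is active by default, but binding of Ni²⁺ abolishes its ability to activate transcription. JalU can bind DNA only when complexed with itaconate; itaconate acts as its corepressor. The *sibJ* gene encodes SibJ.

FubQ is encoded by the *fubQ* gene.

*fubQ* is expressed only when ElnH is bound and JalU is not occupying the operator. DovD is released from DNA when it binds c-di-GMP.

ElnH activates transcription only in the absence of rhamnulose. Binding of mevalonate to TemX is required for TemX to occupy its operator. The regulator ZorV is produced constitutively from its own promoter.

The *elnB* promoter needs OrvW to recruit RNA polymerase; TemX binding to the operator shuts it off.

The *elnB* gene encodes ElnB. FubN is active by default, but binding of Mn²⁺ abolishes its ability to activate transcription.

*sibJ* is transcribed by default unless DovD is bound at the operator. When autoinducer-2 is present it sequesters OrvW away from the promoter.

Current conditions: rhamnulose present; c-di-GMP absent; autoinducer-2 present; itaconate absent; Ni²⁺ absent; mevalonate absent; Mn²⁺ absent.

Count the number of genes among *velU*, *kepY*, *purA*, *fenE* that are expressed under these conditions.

2

Itaconate is absent, so JalU is inactive.
Rhamnulose is present, so ElnH is inactive.
Required activator ElnH is absent, so *fubQ* is not transcribed.
So FubQ is not produced.
Required activator FubQ is absent, so *velU* is not transcribed.
→ *velU* is OFF.
c-di-GMP is absent, so DovD is active.
With repressor DovD bound, *sibJ* is not transcribed.
So SibJ is not produced.
ZorV is produced constitutively and is active.
No repressor is bound and ZorV is active, so *kepY* is transcribed.
→ *kepY* is ON.
Mn²⁺ is absent, so FubN is active.
Ni²⁺ is absent, so UlmG is active.
Activator FubN is present, so *purA* is transcribed.
→ *purA* is ON.
Autoinducer-2 is present, so OrvW is inactive.
Mevalonate is absent, so TemX is inactive.
Required activator OrvW is absent, so *elnB* is not transcribed.
So ElnB is not produced.
Required activator ElnB is absent, so *fenE* is not transcribed.
→ *fenE* is OFF.
2 of the 4 genes are transcribed.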